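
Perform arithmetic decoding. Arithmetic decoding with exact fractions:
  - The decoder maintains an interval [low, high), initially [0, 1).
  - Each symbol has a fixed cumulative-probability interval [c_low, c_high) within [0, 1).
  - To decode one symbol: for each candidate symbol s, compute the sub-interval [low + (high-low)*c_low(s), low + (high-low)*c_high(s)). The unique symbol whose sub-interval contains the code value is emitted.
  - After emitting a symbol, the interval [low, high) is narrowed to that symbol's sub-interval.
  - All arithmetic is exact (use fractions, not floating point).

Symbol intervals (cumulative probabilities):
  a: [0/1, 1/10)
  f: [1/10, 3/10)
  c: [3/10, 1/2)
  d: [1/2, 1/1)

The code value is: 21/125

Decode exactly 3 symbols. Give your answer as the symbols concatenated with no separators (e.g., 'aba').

Answer: fcf

Derivation:
Step 1: interval [0/1, 1/1), width = 1/1 - 0/1 = 1/1
  'a': [0/1 + 1/1*0/1, 0/1 + 1/1*1/10) = [0/1, 1/10)
  'f': [0/1 + 1/1*1/10, 0/1 + 1/1*3/10) = [1/10, 3/10) <- contains code 21/125
  'c': [0/1 + 1/1*3/10, 0/1 + 1/1*1/2) = [3/10, 1/2)
  'd': [0/1 + 1/1*1/2, 0/1 + 1/1*1/1) = [1/2, 1/1)
  emit 'f', narrow to [1/10, 3/10)
Step 2: interval [1/10, 3/10), width = 3/10 - 1/10 = 1/5
  'a': [1/10 + 1/5*0/1, 1/10 + 1/5*1/10) = [1/10, 3/25)
  'f': [1/10 + 1/5*1/10, 1/10 + 1/5*3/10) = [3/25, 4/25)
  'c': [1/10 + 1/5*3/10, 1/10 + 1/5*1/2) = [4/25, 1/5) <- contains code 21/125
  'd': [1/10 + 1/5*1/2, 1/10 + 1/5*1/1) = [1/5, 3/10)
  emit 'c', narrow to [4/25, 1/5)
Step 3: interval [4/25, 1/5), width = 1/5 - 4/25 = 1/25
  'a': [4/25 + 1/25*0/1, 4/25 + 1/25*1/10) = [4/25, 41/250)
  'f': [4/25 + 1/25*1/10, 4/25 + 1/25*3/10) = [41/250, 43/250) <- contains code 21/125
  'c': [4/25 + 1/25*3/10, 4/25 + 1/25*1/2) = [43/250, 9/50)
  'd': [4/25 + 1/25*1/2, 4/25 + 1/25*1/1) = [9/50, 1/5)
  emit 'f', narrow to [41/250, 43/250)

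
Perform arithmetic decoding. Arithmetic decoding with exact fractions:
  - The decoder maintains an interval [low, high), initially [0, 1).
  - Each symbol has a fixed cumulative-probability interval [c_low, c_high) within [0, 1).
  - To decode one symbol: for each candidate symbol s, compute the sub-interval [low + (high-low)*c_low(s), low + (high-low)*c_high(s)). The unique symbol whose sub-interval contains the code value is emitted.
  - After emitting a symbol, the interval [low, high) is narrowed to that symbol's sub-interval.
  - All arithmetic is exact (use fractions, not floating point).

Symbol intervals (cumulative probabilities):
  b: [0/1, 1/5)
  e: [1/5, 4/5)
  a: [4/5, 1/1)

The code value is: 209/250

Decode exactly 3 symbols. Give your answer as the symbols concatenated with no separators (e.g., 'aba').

Step 1: interval [0/1, 1/1), width = 1/1 - 0/1 = 1/1
  'b': [0/1 + 1/1*0/1, 0/1 + 1/1*1/5) = [0/1, 1/5)
  'e': [0/1 + 1/1*1/5, 0/1 + 1/1*4/5) = [1/5, 4/5)
  'a': [0/1 + 1/1*4/5, 0/1 + 1/1*1/1) = [4/5, 1/1) <- contains code 209/250
  emit 'a', narrow to [4/5, 1/1)
Step 2: interval [4/5, 1/1), width = 1/1 - 4/5 = 1/5
  'b': [4/5 + 1/5*0/1, 4/5 + 1/5*1/5) = [4/5, 21/25) <- contains code 209/250
  'e': [4/5 + 1/5*1/5, 4/5 + 1/5*4/5) = [21/25, 24/25)
  'a': [4/5 + 1/5*4/5, 4/5 + 1/5*1/1) = [24/25, 1/1)
  emit 'b', narrow to [4/5, 21/25)
Step 3: interval [4/5, 21/25), width = 21/25 - 4/5 = 1/25
  'b': [4/5 + 1/25*0/1, 4/5 + 1/25*1/5) = [4/5, 101/125)
  'e': [4/5 + 1/25*1/5, 4/5 + 1/25*4/5) = [101/125, 104/125)
  'a': [4/5 + 1/25*4/5, 4/5 + 1/25*1/1) = [104/125, 21/25) <- contains code 209/250
  emit 'a', narrow to [104/125, 21/25)

Answer: aba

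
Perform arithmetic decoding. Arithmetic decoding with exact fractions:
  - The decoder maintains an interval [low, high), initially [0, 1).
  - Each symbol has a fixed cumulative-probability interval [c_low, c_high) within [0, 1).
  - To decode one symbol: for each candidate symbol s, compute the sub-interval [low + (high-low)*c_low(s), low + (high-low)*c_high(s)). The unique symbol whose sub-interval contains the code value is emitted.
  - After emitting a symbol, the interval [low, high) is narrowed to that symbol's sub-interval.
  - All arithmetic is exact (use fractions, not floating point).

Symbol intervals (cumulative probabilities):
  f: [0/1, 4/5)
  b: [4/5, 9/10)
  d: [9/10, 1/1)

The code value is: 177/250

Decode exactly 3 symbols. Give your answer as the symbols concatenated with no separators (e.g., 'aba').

Step 1: interval [0/1, 1/1), width = 1/1 - 0/1 = 1/1
  'f': [0/1 + 1/1*0/1, 0/1 + 1/1*4/5) = [0/1, 4/5) <- contains code 177/250
  'b': [0/1 + 1/1*4/5, 0/1 + 1/1*9/10) = [4/5, 9/10)
  'd': [0/1 + 1/1*9/10, 0/1 + 1/1*1/1) = [9/10, 1/1)
  emit 'f', narrow to [0/1, 4/5)
Step 2: interval [0/1, 4/5), width = 4/5 - 0/1 = 4/5
  'f': [0/1 + 4/5*0/1, 0/1 + 4/5*4/5) = [0/1, 16/25)
  'b': [0/1 + 4/5*4/5, 0/1 + 4/5*9/10) = [16/25, 18/25) <- contains code 177/250
  'd': [0/1 + 4/5*9/10, 0/1 + 4/5*1/1) = [18/25, 4/5)
  emit 'b', narrow to [16/25, 18/25)
Step 3: interval [16/25, 18/25), width = 18/25 - 16/25 = 2/25
  'f': [16/25 + 2/25*0/1, 16/25 + 2/25*4/5) = [16/25, 88/125)
  'b': [16/25 + 2/25*4/5, 16/25 + 2/25*9/10) = [88/125, 89/125) <- contains code 177/250
  'd': [16/25 + 2/25*9/10, 16/25 + 2/25*1/1) = [89/125, 18/25)
  emit 'b', narrow to [88/125, 89/125)

Answer: fbb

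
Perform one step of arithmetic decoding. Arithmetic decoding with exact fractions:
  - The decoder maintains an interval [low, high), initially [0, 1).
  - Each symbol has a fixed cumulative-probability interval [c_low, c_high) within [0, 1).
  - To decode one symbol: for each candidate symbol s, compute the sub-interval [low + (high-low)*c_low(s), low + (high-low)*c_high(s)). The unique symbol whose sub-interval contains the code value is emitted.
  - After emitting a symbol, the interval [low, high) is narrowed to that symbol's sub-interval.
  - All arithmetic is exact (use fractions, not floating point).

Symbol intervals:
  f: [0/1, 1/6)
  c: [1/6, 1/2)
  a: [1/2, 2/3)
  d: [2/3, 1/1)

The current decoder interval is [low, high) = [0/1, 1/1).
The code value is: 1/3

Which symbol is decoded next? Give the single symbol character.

Answer: c

Derivation:
Interval width = high − low = 1/1 − 0/1 = 1/1
Scaled code = (code − low) / width = (1/3 − 0/1) / 1/1 = 1/3
  f: [0/1, 1/6) 
  c: [1/6, 1/2) ← scaled code falls here ✓
  a: [1/2, 2/3) 
  d: [2/3, 1/1) 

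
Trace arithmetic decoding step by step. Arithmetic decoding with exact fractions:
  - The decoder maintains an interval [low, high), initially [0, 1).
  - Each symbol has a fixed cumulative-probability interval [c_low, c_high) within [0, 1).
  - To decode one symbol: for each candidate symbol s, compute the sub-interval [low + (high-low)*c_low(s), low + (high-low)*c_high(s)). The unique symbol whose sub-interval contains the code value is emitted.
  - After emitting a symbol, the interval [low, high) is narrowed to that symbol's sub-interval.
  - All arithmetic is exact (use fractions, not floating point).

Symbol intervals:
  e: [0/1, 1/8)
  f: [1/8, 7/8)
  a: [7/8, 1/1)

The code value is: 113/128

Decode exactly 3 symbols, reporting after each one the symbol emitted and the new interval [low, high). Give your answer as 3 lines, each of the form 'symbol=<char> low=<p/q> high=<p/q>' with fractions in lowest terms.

Step 1: interval [0/1, 1/1), width = 1/1 - 0/1 = 1/1
  'e': [0/1 + 1/1*0/1, 0/1 + 1/1*1/8) = [0/1, 1/8)
  'f': [0/1 + 1/1*1/8, 0/1 + 1/1*7/8) = [1/8, 7/8)
  'a': [0/1 + 1/1*7/8, 0/1 + 1/1*1/1) = [7/8, 1/1) <- contains code 113/128
  emit 'a', narrow to [7/8, 1/1)
Step 2: interval [7/8, 1/1), width = 1/1 - 7/8 = 1/8
  'e': [7/8 + 1/8*0/1, 7/8 + 1/8*1/8) = [7/8, 57/64) <- contains code 113/128
  'f': [7/8 + 1/8*1/8, 7/8 + 1/8*7/8) = [57/64, 63/64)
  'a': [7/8 + 1/8*7/8, 7/8 + 1/8*1/1) = [63/64, 1/1)
  emit 'e', narrow to [7/8, 57/64)
Step 3: interval [7/8, 57/64), width = 57/64 - 7/8 = 1/64
  'e': [7/8 + 1/64*0/1, 7/8 + 1/64*1/8) = [7/8, 449/512)
  'f': [7/8 + 1/64*1/8, 7/8 + 1/64*7/8) = [449/512, 455/512) <- contains code 113/128
  'a': [7/8 + 1/64*7/8, 7/8 + 1/64*1/1) = [455/512, 57/64)
  emit 'f', narrow to [449/512, 455/512)

Answer: symbol=a low=7/8 high=1/1
symbol=e low=7/8 high=57/64
symbol=f low=449/512 high=455/512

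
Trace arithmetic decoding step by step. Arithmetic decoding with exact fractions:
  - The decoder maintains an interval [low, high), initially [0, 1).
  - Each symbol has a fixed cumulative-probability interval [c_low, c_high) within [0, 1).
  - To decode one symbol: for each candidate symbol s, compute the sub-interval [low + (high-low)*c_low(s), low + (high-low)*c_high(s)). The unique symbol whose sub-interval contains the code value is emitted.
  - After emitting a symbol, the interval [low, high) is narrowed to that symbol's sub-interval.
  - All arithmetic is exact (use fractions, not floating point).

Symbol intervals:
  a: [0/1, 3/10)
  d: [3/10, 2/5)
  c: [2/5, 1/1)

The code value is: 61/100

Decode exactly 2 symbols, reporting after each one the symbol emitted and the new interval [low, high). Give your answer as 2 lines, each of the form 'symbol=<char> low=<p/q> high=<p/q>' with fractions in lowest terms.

Step 1: interval [0/1, 1/1), width = 1/1 - 0/1 = 1/1
  'a': [0/1 + 1/1*0/1, 0/1 + 1/1*3/10) = [0/1, 3/10)
  'd': [0/1 + 1/1*3/10, 0/1 + 1/1*2/5) = [3/10, 2/5)
  'c': [0/1 + 1/1*2/5, 0/1 + 1/1*1/1) = [2/5, 1/1) <- contains code 61/100
  emit 'c', narrow to [2/5, 1/1)
Step 2: interval [2/5, 1/1), width = 1/1 - 2/5 = 3/5
  'a': [2/5 + 3/5*0/1, 2/5 + 3/5*3/10) = [2/5, 29/50)
  'd': [2/5 + 3/5*3/10, 2/5 + 3/5*2/5) = [29/50, 16/25) <- contains code 61/100
  'c': [2/5 + 3/5*2/5, 2/5 + 3/5*1/1) = [16/25, 1/1)
  emit 'd', narrow to [29/50, 16/25)

Answer: symbol=c low=2/5 high=1/1
symbol=d low=29/50 high=16/25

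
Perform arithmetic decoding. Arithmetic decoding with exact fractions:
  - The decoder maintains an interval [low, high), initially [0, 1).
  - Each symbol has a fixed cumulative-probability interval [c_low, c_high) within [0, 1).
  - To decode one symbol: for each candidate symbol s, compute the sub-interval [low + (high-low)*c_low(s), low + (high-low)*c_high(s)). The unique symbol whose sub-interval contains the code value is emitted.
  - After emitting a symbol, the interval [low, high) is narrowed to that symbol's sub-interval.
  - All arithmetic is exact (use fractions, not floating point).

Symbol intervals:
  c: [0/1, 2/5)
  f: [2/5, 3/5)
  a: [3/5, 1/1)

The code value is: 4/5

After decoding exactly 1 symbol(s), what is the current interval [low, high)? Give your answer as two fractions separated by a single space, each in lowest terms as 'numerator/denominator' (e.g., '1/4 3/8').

Step 1: interval [0/1, 1/1), width = 1/1 - 0/1 = 1/1
  'c': [0/1 + 1/1*0/1, 0/1 + 1/1*2/5) = [0/1, 2/5)
  'f': [0/1 + 1/1*2/5, 0/1 + 1/1*3/5) = [2/5, 3/5)
  'a': [0/1 + 1/1*3/5, 0/1 + 1/1*1/1) = [3/5, 1/1) <- contains code 4/5
  emit 'a', narrow to [3/5, 1/1)

Answer: 3/5 1/1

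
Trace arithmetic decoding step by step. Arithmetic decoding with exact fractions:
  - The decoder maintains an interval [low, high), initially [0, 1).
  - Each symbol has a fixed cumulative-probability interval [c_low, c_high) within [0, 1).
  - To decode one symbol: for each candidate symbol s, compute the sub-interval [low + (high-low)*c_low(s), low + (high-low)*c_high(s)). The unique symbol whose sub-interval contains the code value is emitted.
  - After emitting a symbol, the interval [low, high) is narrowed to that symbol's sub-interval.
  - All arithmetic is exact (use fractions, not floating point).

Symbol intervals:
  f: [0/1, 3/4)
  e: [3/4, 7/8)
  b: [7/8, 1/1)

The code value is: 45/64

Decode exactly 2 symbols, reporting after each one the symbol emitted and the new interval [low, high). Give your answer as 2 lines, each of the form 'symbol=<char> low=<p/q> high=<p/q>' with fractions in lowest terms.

Answer: symbol=f low=0/1 high=3/4
symbol=b low=21/32 high=3/4

Derivation:
Step 1: interval [0/1, 1/1), width = 1/1 - 0/1 = 1/1
  'f': [0/1 + 1/1*0/1, 0/1 + 1/1*3/4) = [0/1, 3/4) <- contains code 45/64
  'e': [0/1 + 1/1*3/4, 0/1 + 1/1*7/8) = [3/4, 7/8)
  'b': [0/1 + 1/1*7/8, 0/1 + 1/1*1/1) = [7/8, 1/1)
  emit 'f', narrow to [0/1, 3/4)
Step 2: interval [0/1, 3/4), width = 3/4 - 0/1 = 3/4
  'f': [0/1 + 3/4*0/1, 0/1 + 3/4*3/4) = [0/1, 9/16)
  'e': [0/1 + 3/4*3/4, 0/1 + 3/4*7/8) = [9/16, 21/32)
  'b': [0/1 + 3/4*7/8, 0/1 + 3/4*1/1) = [21/32, 3/4) <- contains code 45/64
  emit 'b', narrow to [21/32, 3/4)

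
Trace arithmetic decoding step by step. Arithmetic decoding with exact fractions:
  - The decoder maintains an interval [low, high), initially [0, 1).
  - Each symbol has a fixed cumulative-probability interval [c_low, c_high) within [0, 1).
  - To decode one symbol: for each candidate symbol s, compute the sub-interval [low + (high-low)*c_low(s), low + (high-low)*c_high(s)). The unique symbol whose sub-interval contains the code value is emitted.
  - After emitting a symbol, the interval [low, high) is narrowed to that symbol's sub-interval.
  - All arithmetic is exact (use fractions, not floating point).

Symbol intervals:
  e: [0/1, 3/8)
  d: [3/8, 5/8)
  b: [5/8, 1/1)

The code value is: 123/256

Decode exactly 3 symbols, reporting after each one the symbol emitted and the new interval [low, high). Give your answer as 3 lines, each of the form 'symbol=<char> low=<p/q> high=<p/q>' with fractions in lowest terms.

Answer: symbol=d low=3/8 high=5/8
symbol=d low=15/32 high=17/32
symbol=e low=15/32 high=63/128

Derivation:
Step 1: interval [0/1, 1/1), width = 1/1 - 0/1 = 1/1
  'e': [0/1 + 1/1*0/1, 0/1 + 1/1*3/8) = [0/1, 3/8)
  'd': [0/1 + 1/1*3/8, 0/1 + 1/1*5/8) = [3/8, 5/8) <- contains code 123/256
  'b': [0/1 + 1/1*5/8, 0/1 + 1/1*1/1) = [5/8, 1/1)
  emit 'd', narrow to [3/8, 5/8)
Step 2: interval [3/8, 5/8), width = 5/8 - 3/8 = 1/4
  'e': [3/8 + 1/4*0/1, 3/8 + 1/4*3/8) = [3/8, 15/32)
  'd': [3/8 + 1/4*3/8, 3/8 + 1/4*5/8) = [15/32, 17/32) <- contains code 123/256
  'b': [3/8 + 1/4*5/8, 3/8 + 1/4*1/1) = [17/32, 5/8)
  emit 'd', narrow to [15/32, 17/32)
Step 3: interval [15/32, 17/32), width = 17/32 - 15/32 = 1/16
  'e': [15/32 + 1/16*0/1, 15/32 + 1/16*3/8) = [15/32, 63/128) <- contains code 123/256
  'd': [15/32 + 1/16*3/8, 15/32 + 1/16*5/8) = [63/128, 65/128)
  'b': [15/32 + 1/16*5/8, 15/32 + 1/16*1/1) = [65/128, 17/32)
  emit 'e', narrow to [15/32, 63/128)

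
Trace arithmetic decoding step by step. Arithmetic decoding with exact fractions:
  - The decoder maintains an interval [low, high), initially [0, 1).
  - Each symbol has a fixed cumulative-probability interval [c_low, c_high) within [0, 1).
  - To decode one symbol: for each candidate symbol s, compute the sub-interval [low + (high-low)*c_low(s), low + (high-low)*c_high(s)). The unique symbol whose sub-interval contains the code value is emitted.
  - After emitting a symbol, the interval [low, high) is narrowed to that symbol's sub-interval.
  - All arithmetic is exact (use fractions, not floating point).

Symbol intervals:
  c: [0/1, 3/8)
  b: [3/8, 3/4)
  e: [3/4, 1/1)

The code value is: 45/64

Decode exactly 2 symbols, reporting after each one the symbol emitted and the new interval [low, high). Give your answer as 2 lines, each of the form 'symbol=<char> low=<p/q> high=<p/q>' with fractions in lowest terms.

Answer: symbol=b low=3/8 high=3/4
symbol=e low=21/32 high=3/4

Derivation:
Step 1: interval [0/1, 1/1), width = 1/1 - 0/1 = 1/1
  'c': [0/1 + 1/1*0/1, 0/1 + 1/1*3/8) = [0/1, 3/8)
  'b': [0/1 + 1/1*3/8, 0/1 + 1/1*3/4) = [3/8, 3/4) <- contains code 45/64
  'e': [0/1 + 1/1*3/4, 0/1 + 1/1*1/1) = [3/4, 1/1)
  emit 'b', narrow to [3/8, 3/4)
Step 2: interval [3/8, 3/4), width = 3/4 - 3/8 = 3/8
  'c': [3/8 + 3/8*0/1, 3/8 + 3/8*3/8) = [3/8, 33/64)
  'b': [3/8 + 3/8*3/8, 3/8 + 3/8*3/4) = [33/64, 21/32)
  'e': [3/8 + 3/8*3/4, 3/8 + 3/8*1/1) = [21/32, 3/4) <- contains code 45/64
  emit 'e', narrow to [21/32, 3/4)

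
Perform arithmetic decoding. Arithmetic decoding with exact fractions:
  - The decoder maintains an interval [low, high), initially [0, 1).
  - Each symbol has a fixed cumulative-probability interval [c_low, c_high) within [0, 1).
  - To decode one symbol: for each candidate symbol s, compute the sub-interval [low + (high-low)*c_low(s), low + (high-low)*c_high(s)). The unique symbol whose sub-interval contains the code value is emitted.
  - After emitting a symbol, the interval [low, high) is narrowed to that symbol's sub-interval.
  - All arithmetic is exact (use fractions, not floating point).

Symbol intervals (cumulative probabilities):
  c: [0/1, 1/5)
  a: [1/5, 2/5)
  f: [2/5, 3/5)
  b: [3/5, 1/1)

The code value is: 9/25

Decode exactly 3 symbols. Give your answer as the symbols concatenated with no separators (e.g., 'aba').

Answer: abf

Derivation:
Step 1: interval [0/1, 1/1), width = 1/1 - 0/1 = 1/1
  'c': [0/1 + 1/1*0/1, 0/1 + 1/1*1/5) = [0/1, 1/5)
  'a': [0/1 + 1/1*1/5, 0/1 + 1/1*2/5) = [1/5, 2/5) <- contains code 9/25
  'f': [0/1 + 1/1*2/5, 0/1 + 1/1*3/5) = [2/5, 3/5)
  'b': [0/1 + 1/1*3/5, 0/1 + 1/1*1/1) = [3/5, 1/1)
  emit 'a', narrow to [1/5, 2/5)
Step 2: interval [1/5, 2/5), width = 2/5 - 1/5 = 1/5
  'c': [1/5 + 1/5*0/1, 1/5 + 1/5*1/5) = [1/5, 6/25)
  'a': [1/5 + 1/5*1/5, 1/5 + 1/5*2/5) = [6/25, 7/25)
  'f': [1/5 + 1/5*2/5, 1/5 + 1/5*3/5) = [7/25, 8/25)
  'b': [1/5 + 1/5*3/5, 1/5 + 1/5*1/1) = [8/25, 2/5) <- contains code 9/25
  emit 'b', narrow to [8/25, 2/5)
Step 3: interval [8/25, 2/5), width = 2/5 - 8/25 = 2/25
  'c': [8/25 + 2/25*0/1, 8/25 + 2/25*1/5) = [8/25, 42/125)
  'a': [8/25 + 2/25*1/5, 8/25 + 2/25*2/5) = [42/125, 44/125)
  'f': [8/25 + 2/25*2/5, 8/25 + 2/25*3/5) = [44/125, 46/125) <- contains code 9/25
  'b': [8/25 + 2/25*3/5, 8/25 + 2/25*1/1) = [46/125, 2/5)
  emit 'f', narrow to [44/125, 46/125)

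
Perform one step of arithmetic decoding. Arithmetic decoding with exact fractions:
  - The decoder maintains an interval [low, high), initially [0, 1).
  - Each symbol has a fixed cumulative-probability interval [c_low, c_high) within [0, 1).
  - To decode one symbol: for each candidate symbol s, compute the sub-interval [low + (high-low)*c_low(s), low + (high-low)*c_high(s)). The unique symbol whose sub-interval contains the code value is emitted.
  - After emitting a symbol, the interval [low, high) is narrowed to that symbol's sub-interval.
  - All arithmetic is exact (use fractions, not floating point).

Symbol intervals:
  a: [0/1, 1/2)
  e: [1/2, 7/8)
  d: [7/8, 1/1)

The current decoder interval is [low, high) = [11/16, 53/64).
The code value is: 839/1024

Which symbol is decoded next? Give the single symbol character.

Answer: d

Derivation:
Interval width = high − low = 53/64 − 11/16 = 9/64
Scaled code = (code − low) / width = (839/1024 − 11/16) / 9/64 = 15/16
  a: [0/1, 1/2) 
  e: [1/2, 7/8) 
  d: [7/8, 1/1) ← scaled code falls here ✓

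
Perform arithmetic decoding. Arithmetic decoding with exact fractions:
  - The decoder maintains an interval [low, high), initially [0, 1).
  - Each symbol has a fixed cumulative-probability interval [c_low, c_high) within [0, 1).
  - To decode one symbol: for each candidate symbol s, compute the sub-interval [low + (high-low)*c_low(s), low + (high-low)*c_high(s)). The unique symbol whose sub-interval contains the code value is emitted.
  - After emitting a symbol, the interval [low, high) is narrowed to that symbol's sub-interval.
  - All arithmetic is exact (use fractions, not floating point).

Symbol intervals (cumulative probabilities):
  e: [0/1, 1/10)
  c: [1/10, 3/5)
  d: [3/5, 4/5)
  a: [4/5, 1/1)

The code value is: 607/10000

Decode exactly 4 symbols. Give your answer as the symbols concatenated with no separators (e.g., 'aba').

Step 1: interval [0/1, 1/1), width = 1/1 - 0/1 = 1/1
  'e': [0/1 + 1/1*0/1, 0/1 + 1/1*1/10) = [0/1, 1/10) <- contains code 607/10000
  'c': [0/1 + 1/1*1/10, 0/1 + 1/1*3/5) = [1/10, 3/5)
  'd': [0/1 + 1/1*3/5, 0/1 + 1/1*4/5) = [3/5, 4/5)
  'a': [0/1 + 1/1*4/5, 0/1 + 1/1*1/1) = [4/5, 1/1)
  emit 'e', narrow to [0/1, 1/10)
Step 2: interval [0/1, 1/10), width = 1/10 - 0/1 = 1/10
  'e': [0/1 + 1/10*0/1, 0/1 + 1/10*1/10) = [0/1, 1/100)
  'c': [0/1 + 1/10*1/10, 0/1 + 1/10*3/5) = [1/100, 3/50)
  'd': [0/1 + 1/10*3/5, 0/1 + 1/10*4/5) = [3/50, 2/25) <- contains code 607/10000
  'a': [0/1 + 1/10*4/5, 0/1 + 1/10*1/1) = [2/25, 1/10)
  emit 'd', narrow to [3/50, 2/25)
Step 3: interval [3/50, 2/25), width = 2/25 - 3/50 = 1/50
  'e': [3/50 + 1/50*0/1, 3/50 + 1/50*1/10) = [3/50, 31/500) <- contains code 607/10000
  'c': [3/50 + 1/50*1/10, 3/50 + 1/50*3/5) = [31/500, 9/125)
  'd': [3/50 + 1/50*3/5, 3/50 + 1/50*4/5) = [9/125, 19/250)
  'a': [3/50 + 1/50*4/5, 3/50 + 1/50*1/1) = [19/250, 2/25)
  emit 'e', narrow to [3/50, 31/500)
Step 4: interval [3/50, 31/500), width = 31/500 - 3/50 = 1/500
  'e': [3/50 + 1/500*0/1, 3/50 + 1/500*1/10) = [3/50, 301/5000)
  'c': [3/50 + 1/500*1/10, 3/50 + 1/500*3/5) = [301/5000, 153/2500) <- contains code 607/10000
  'd': [3/50 + 1/500*3/5, 3/50 + 1/500*4/5) = [153/2500, 77/1250)
  'a': [3/50 + 1/500*4/5, 3/50 + 1/500*1/1) = [77/1250, 31/500)
  emit 'c', narrow to [301/5000, 153/2500)

Answer: edec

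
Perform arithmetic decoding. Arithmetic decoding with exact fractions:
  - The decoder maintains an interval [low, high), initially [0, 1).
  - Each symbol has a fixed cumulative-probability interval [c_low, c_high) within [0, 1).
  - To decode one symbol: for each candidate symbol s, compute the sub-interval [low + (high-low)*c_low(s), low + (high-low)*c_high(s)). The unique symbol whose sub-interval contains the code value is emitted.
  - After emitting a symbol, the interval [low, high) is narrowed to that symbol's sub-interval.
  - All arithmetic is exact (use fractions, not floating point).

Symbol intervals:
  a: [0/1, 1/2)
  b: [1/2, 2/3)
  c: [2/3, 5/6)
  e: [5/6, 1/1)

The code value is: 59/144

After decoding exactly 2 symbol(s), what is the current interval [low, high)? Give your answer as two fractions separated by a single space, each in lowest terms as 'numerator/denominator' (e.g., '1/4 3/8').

Answer: 1/3 5/12

Derivation:
Step 1: interval [0/1, 1/1), width = 1/1 - 0/1 = 1/1
  'a': [0/1 + 1/1*0/1, 0/1 + 1/1*1/2) = [0/1, 1/2) <- contains code 59/144
  'b': [0/1 + 1/1*1/2, 0/1 + 1/1*2/3) = [1/2, 2/3)
  'c': [0/1 + 1/1*2/3, 0/1 + 1/1*5/6) = [2/3, 5/6)
  'e': [0/1 + 1/1*5/6, 0/1 + 1/1*1/1) = [5/6, 1/1)
  emit 'a', narrow to [0/1, 1/2)
Step 2: interval [0/1, 1/2), width = 1/2 - 0/1 = 1/2
  'a': [0/1 + 1/2*0/1, 0/1 + 1/2*1/2) = [0/1, 1/4)
  'b': [0/1 + 1/2*1/2, 0/1 + 1/2*2/3) = [1/4, 1/3)
  'c': [0/1 + 1/2*2/3, 0/1 + 1/2*5/6) = [1/3, 5/12) <- contains code 59/144
  'e': [0/1 + 1/2*5/6, 0/1 + 1/2*1/1) = [5/12, 1/2)
  emit 'c', narrow to [1/3, 5/12)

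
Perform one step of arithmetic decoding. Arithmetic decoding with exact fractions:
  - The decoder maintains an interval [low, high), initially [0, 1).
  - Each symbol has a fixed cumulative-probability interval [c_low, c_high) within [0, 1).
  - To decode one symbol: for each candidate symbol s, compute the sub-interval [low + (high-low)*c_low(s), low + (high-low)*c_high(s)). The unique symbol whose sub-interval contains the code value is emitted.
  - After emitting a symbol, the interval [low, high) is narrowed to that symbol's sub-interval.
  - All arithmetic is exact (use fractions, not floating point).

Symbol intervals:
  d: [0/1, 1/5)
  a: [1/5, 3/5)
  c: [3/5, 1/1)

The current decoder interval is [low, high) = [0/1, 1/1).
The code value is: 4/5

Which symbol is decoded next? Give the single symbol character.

Interval width = high − low = 1/1 − 0/1 = 1/1
Scaled code = (code − low) / width = (4/5 − 0/1) / 1/1 = 4/5
  d: [0/1, 1/5) 
  a: [1/5, 3/5) 
  c: [3/5, 1/1) ← scaled code falls here ✓

Answer: c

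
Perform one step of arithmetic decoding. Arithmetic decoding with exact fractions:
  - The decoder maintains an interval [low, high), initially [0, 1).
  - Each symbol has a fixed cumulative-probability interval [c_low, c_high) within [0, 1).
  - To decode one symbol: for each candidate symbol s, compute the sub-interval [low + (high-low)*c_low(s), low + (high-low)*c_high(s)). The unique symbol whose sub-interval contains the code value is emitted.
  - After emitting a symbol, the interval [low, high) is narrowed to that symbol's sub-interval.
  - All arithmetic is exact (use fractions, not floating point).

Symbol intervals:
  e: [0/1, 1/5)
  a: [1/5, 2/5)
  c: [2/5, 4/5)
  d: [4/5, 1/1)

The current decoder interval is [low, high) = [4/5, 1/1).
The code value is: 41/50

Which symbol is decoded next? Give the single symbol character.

Answer: e

Derivation:
Interval width = high − low = 1/1 − 4/5 = 1/5
Scaled code = (code − low) / width = (41/50 − 4/5) / 1/5 = 1/10
  e: [0/1, 1/5) ← scaled code falls here ✓
  a: [1/5, 2/5) 
  c: [2/5, 4/5) 
  d: [4/5, 1/1) 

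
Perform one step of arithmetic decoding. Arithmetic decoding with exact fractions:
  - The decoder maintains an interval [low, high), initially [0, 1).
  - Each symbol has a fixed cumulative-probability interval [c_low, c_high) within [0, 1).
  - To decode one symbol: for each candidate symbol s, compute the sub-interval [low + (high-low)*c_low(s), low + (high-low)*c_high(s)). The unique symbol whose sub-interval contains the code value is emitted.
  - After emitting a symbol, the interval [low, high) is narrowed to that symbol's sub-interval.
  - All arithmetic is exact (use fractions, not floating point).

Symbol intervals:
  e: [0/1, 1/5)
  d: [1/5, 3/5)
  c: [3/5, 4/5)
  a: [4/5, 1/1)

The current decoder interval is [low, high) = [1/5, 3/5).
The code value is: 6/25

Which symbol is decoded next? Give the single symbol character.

Interval width = high − low = 3/5 − 1/5 = 2/5
Scaled code = (code − low) / width = (6/25 − 1/5) / 2/5 = 1/10
  e: [0/1, 1/5) ← scaled code falls here ✓
  d: [1/5, 3/5) 
  c: [3/5, 4/5) 
  a: [4/5, 1/1) 

Answer: e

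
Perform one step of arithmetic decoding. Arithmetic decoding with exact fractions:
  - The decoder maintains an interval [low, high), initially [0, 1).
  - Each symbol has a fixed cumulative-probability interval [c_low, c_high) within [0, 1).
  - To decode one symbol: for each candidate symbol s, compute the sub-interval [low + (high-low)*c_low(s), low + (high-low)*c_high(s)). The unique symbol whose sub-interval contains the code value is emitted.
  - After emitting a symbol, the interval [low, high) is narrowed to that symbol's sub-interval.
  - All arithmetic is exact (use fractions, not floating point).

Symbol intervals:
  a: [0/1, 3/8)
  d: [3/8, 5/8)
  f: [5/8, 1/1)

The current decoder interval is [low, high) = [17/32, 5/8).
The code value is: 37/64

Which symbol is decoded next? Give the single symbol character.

Interval width = high − low = 5/8 − 17/32 = 3/32
Scaled code = (code − low) / width = (37/64 − 17/32) / 3/32 = 1/2
  a: [0/1, 3/8) 
  d: [3/8, 5/8) ← scaled code falls here ✓
  f: [5/8, 1/1) 

Answer: d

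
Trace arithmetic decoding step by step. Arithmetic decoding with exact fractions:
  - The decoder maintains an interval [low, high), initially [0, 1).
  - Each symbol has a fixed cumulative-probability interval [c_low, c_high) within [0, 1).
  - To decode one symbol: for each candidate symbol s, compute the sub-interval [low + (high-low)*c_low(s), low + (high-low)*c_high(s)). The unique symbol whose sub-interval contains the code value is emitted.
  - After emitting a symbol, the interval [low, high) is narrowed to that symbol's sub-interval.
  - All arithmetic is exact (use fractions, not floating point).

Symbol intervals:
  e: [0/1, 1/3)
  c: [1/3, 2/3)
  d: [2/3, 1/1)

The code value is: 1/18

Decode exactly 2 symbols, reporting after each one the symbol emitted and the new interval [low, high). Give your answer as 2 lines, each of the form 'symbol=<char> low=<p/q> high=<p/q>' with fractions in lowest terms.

Step 1: interval [0/1, 1/1), width = 1/1 - 0/1 = 1/1
  'e': [0/1 + 1/1*0/1, 0/1 + 1/1*1/3) = [0/1, 1/3) <- contains code 1/18
  'c': [0/1 + 1/1*1/3, 0/1 + 1/1*2/3) = [1/3, 2/3)
  'd': [0/1 + 1/1*2/3, 0/1 + 1/1*1/1) = [2/3, 1/1)
  emit 'e', narrow to [0/1, 1/3)
Step 2: interval [0/1, 1/3), width = 1/3 - 0/1 = 1/3
  'e': [0/1 + 1/3*0/1, 0/1 + 1/3*1/3) = [0/1, 1/9) <- contains code 1/18
  'c': [0/1 + 1/3*1/3, 0/1 + 1/3*2/3) = [1/9, 2/9)
  'd': [0/1 + 1/3*2/3, 0/1 + 1/3*1/1) = [2/9, 1/3)
  emit 'e', narrow to [0/1, 1/9)

Answer: symbol=e low=0/1 high=1/3
symbol=e low=0/1 high=1/9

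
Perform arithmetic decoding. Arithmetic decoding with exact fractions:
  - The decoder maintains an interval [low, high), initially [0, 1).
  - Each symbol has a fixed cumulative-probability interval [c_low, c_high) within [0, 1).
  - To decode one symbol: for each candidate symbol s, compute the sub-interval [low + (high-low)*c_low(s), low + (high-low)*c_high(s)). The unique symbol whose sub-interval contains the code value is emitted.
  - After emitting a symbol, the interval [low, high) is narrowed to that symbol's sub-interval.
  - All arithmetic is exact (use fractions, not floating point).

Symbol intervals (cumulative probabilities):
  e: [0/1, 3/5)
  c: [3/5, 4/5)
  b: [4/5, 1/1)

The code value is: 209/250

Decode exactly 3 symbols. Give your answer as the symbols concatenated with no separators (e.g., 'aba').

Step 1: interval [0/1, 1/1), width = 1/1 - 0/1 = 1/1
  'e': [0/1 + 1/1*0/1, 0/1 + 1/1*3/5) = [0/1, 3/5)
  'c': [0/1 + 1/1*3/5, 0/1 + 1/1*4/5) = [3/5, 4/5)
  'b': [0/1 + 1/1*4/5, 0/1 + 1/1*1/1) = [4/5, 1/1) <- contains code 209/250
  emit 'b', narrow to [4/5, 1/1)
Step 2: interval [4/5, 1/1), width = 1/1 - 4/5 = 1/5
  'e': [4/5 + 1/5*0/1, 4/5 + 1/5*3/5) = [4/5, 23/25) <- contains code 209/250
  'c': [4/5 + 1/5*3/5, 4/5 + 1/5*4/5) = [23/25, 24/25)
  'b': [4/5 + 1/5*4/5, 4/5 + 1/5*1/1) = [24/25, 1/1)
  emit 'e', narrow to [4/5, 23/25)
Step 3: interval [4/5, 23/25), width = 23/25 - 4/5 = 3/25
  'e': [4/5 + 3/25*0/1, 4/5 + 3/25*3/5) = [4/5, 109/125) <- contains code 209/250
  'c': [4/5 + 3/25*3/5, 4/5 + 3/25*4/5) = [109/125, 112/125)
  'b': [4/5 + 3/25*4/5, 4/5 + 3/25*1/1) = [112/125, 23/25)
  emit 'e', narrow to [4/5, 109/125)

Answer: bee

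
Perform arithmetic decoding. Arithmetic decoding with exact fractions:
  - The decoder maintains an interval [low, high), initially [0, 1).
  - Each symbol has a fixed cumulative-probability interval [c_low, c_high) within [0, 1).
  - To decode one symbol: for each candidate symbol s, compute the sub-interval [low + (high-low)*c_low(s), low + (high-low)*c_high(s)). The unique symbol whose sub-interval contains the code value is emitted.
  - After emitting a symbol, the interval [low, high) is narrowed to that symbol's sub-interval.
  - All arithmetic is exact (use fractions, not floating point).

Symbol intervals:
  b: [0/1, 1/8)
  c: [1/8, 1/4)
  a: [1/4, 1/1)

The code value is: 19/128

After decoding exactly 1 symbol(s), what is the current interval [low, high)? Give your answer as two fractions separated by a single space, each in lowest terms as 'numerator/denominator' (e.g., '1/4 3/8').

Step 1: interval [0/1, 1/1), width = 1/1 - 0/1 = 1/1
  'b': [0/1 + 1/1*0/1, 0/1 + 1/1*1/8) = [0/1, 1/8)
  'c': [0/1 + 1/1*1/8, 0/1 + 1/1*1/4) = [1/8, 1/4) <- contains code 19/128
  'a': [0/1 + 1/1*1/4, 0/1 + 1/1*1/1) = [1/4, 1/1)
  emit 'c', narrow to [1/8, 1/4)

Answer: 1/8 1/4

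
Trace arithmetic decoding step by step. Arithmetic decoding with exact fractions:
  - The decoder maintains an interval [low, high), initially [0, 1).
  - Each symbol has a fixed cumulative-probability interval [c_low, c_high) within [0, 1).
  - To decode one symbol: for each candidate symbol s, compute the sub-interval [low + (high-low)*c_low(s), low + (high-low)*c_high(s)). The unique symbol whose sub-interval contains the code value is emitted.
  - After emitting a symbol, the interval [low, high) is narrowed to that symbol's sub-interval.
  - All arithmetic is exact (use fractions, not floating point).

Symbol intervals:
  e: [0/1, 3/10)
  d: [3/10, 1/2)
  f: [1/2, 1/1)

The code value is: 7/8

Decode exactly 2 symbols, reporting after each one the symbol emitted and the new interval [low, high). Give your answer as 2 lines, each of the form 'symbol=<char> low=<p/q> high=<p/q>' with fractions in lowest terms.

Step 1: interval [0/1, 1/1), width = 1/1 - 0/1 = 1/1
  'e': [0/1 + 1/1*0/1, 0/1 + 1/1*3/10) = [0/1, 3/10)
  'd': [0/1 + 1/1*3/10, 0/1 + 1/1*1/2) = [3/10, 1/2)
  'f': [0/1 + 1/1*1/2, 0/1 + 1/1*1/1) = [1/2, 1/1) <- contains code 7/8
  emit 'f', narrow to [1/2, 1/1)
Step 2: interval [1/2, 1/1), width = 1/1 - 1/2 = 1/2
  'e': [1/2 + 1/2*0/1, 1/2 + 1/2*3/10) = [1/2, 13/20)
  'd': [1/2 + 1/2*3/10, 1/2 + 1/2*1/2) = [13/20, 3/4)
  'f': [1/2 + 1/2*1/2, 1/2 + 1/2*1/1) = [3/4, 1/1) <- contains code 7/8
  emit 'f', narrow to [3/4, 1/1)

Answer: symbol=f low=1/2 high=1/1
symbol=f low=3/4 high=1/1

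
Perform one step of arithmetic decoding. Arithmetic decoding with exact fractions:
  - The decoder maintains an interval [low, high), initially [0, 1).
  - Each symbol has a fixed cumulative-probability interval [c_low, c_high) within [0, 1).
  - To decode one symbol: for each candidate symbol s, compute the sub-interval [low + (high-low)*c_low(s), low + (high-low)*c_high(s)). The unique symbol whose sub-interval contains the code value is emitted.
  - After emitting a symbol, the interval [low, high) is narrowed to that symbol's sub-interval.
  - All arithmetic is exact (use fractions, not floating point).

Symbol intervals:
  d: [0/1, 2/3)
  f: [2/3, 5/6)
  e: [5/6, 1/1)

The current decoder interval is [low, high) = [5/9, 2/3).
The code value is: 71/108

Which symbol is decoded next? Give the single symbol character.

Answer: e

Derivation:
Interval width = high − low = 2/3 − 5/9 = 1/9
Scaled code = (code − low) / width = (71/108 − 5/9) / 1/9 = 11/12
  d: [0/1, 2/3) 
  f: [2/3, 5/6) 
  e: [5/6, 1/1) ← scaled code falls here ✓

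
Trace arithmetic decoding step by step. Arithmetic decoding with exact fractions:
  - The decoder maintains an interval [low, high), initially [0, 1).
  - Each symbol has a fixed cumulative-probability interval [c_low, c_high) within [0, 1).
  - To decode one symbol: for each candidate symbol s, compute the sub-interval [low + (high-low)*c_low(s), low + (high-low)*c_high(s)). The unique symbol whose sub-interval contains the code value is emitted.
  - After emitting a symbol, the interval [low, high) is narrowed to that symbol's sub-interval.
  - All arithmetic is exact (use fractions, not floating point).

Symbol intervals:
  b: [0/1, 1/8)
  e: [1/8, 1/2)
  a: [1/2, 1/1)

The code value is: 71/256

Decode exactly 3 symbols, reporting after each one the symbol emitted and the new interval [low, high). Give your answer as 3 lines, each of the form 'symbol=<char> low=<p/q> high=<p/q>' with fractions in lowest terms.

Step 1: interval [0/1, 1/1), width = 1/1 - 0/1 = 1/1
  'b': [0/1 + 1/1*0/1, 0/1 + 1/1*1/8) = [0/1, 1/8)
  'e': [0/1 + 1/1*1/8, 0/1 + 1/1*1/2) = [1/8, 1/2) <- contains code 71/256
  'a': [0/1 + 1/1*1/2, 0/1 + 1/1*1/1) = [1/2, 1/1)
  emit 'e', narrow to [1/8, 1/2)
Step 2: interval [1/8, 1/2), width = 1/2 - 1/8 = 3/8
  'b': [1/8 + 3/8*0/1, 1/8 + 3/8*1/8) = [1/8, 11/64)
  'e': [1/8 + 3/8*1/8, 1/8 + 3/8*1/2) = [11/64, 5/16) <- contains code 71/256
  'a': [1/8 + 3/8*1/2, 1/8 + 3/8*1/1) = [5/16, 1/2)
  emit 'e', narrow to [11/64, 5/16)
Step 3: interval [11/64, 5/16), width = 5/16 - 11/64 = 9/64
  'b': [11/64 + 9/64*0/1, 11/64 + 9/64*1/8) = [11/64, 97/512)
  'e': [11/64 + 9/64*1/8, 11/64 + 9/64*1/2) = [97/512, 31/128)
  'a': [11/64 + 9/64*1/2, 11/64 + 9/64*1/1) = [31/128, 5/16) <- contains code 71/256
  emit 'a', narrow to [31/128, 5/16)

Answer: symbol=e low=1/8 high=1/2
symbol=e low=11/64 high=5/16
symbol=a low=31/128 high=5/16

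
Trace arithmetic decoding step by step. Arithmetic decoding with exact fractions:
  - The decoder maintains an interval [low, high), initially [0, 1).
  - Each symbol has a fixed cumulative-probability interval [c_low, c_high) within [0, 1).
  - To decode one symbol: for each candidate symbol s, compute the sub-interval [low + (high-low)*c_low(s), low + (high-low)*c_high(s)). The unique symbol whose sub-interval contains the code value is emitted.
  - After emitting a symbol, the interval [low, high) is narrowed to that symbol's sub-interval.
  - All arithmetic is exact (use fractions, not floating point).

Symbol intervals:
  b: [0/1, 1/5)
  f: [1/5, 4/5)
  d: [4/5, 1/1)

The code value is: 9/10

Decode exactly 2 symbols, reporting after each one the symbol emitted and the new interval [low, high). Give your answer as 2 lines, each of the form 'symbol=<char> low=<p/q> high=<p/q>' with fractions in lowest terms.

Answer: symbol=d low=4/5 high=1/1
symbol=f low=21/25 high=24/25

Derivation:
Step 1: interval [0/1, 1/1), width = 1/1 - 0/1 = 1/1
  'b': [0/1 + 1/1*0/1, 0/1 + 1/1*1/5) = [0/1, 1/5)
  'f': [0/1 + 1/1*1/5, 0/1 + 1/1*4/5) = [1/5, 4/5)
  'd': [0/1 + 1/1*4/5, 0/1 + 1/1*1/1) = [4/5, 1/1) <- contains code 9/10
  emit 'd', narrow to [4/5, 1/1)
Step 2: interval [4/5, 1/1), width = 1/1 - 4/5 = 1/5
  'b': [4/5 + 1/5*0/1, 4/5 + 1/5*1/5) = [4/5, 21/25)
  'f': [4/5 + 1/5*1/5, 4/5 + 1/5*4/5) = [21/25, 24/25) <- contains code 9/10
  'd': [4/5 + 1/5*4/5, 4/5 + 1/5*1/1) = [24/25, 1/1)
  emit 'f', narrow to [21/25, 24/25)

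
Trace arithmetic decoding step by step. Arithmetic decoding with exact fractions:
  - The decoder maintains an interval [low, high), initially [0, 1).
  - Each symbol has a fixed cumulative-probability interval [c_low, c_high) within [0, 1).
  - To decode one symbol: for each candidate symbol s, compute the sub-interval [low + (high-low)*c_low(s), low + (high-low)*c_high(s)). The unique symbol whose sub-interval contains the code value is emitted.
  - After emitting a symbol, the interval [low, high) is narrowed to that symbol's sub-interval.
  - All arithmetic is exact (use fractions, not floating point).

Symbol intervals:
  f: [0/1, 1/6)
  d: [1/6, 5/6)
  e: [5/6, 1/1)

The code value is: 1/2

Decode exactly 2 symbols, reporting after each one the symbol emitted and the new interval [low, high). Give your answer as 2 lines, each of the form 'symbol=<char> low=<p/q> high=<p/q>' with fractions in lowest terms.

Step 1: interval [0/1, 1/1), width = 1/1 - 0/1 = 1/1
  'f': [0/1 + 1/1*0/1, 0/1 + 1/1*1/6) = [0/1, 1/6)
  'd': [0/1 + 1/1*1/6, 0/1 + 1/1*5/6) = [1/6, 5/6) <- contains code 1/2
  'e': [0/1 + 1/1*5/6, 0/1 + 1/1*1/1) = [5/6, 1/1)
  emit 'd', narrow to [1/6, 5/6)
Step 2: interval [1/6, 5/6), width = 5/6 - 1/6 = 2/3
  'f': [1/6 + 2/3*0/1, 1/6 + 2/3*1/6) = [1/6, 5/18)
  'd': [1/6 + 2/3*1/6, 1/6 + 2/3*5/6) = [5/18, 13/18) <- contains code 1/2
  'e': [1/6 + 2/3*5/6, 1/6 + 2/3*1/1) = [13/18, 5/6)
  emit 'd', narrow to [5/18, 13/18)

Answer: symbol=d low=1/6 high=5/6
symbol=d low=5/18 high=13/18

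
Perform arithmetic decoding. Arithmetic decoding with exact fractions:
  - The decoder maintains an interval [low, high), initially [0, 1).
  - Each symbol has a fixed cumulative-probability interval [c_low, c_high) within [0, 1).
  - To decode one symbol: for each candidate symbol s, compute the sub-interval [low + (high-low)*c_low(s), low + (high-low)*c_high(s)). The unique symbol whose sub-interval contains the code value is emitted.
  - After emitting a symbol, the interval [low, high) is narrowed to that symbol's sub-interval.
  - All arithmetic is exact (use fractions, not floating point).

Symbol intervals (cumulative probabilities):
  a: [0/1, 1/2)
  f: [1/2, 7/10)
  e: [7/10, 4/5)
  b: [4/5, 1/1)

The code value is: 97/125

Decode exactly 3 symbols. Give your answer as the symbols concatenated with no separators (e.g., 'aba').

Step 1: interval [0/1, 1/1), width = 1/1 - 0/1 = 1/1
  'a': [0/1 + 1/1*0/1, 0/1 + 1/1*1/2) = [0/1, 1/2)
  'f': [0/1 + 1/1*1/2, 0/1 + 1/1*7/10) = [1/2, 7/10)
  'e': [0/1 + 1/1*7/10, 0/1 + 1/1*4/5) = [7/10, 4/5) <- contains code 97/125
  'b': [0/1 + 1/1*4/5, 0/1 + 1/1*1/1) = [4/5, 1/1)
  emit 'e', narrow to [7/10, 4/5)
Step 2: interval [7/10, 4/5), width = 4/5 - 7/10 = 1/10
  'a': [7/10 + 1/10*0/1, 7/10 + 1/10*1/2) = [7/10, 3/4)
  'f': [7/10 + 1/10*1/2, 7/10 + 1/10*7/10) = [3/4, 77/100)
  'e': [7/10 + 1/10*7/10, 7/10 + 1/10*4/5) = [77/100, 39/50) <- contains code 97/125
  'b': [7/10 + 1/10*4/5, 7/10 + 1/10*1/1) = [39/50, 4/5)
  emit 'e', narrow to [77/100, 39/50)
Step 3: interval [77/100, 39/50), width = 39/50 - 77/100 = 1/100
  'a': [77/100 + 1/100*0/1, 77/100 + 1/100*1/2) = [77/100, 31/40)
  'f': [77/100 + 1/100*1/2, 77/100 + 1/100*7/10) = [31/40, 777/1000) <- contains code 97/125
  'e': [77/100 + 1/100*7/10, 77/100 + 1/100*4/5) = [777/1000, 389/500)
  'b': [77/100 + 1/100*4/5, 77/100 + 1/100*1/1) = [389/500, 39/50)
  emit 'f', narrow to [31/40, 777/1000)

Answer: eef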